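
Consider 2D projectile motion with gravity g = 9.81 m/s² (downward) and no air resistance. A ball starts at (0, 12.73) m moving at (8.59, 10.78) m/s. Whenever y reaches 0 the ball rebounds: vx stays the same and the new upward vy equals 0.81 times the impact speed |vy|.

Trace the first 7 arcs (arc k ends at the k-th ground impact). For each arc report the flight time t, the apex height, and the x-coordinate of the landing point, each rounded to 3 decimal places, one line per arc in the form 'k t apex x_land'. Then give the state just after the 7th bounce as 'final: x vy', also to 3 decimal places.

1 3.049 18.653 26.191
2 3.159 12.238 53.328
3 2.559 8.029 75.309
4 2.073 5.268 93.113
5 1.679 3.456 107.535
6 1.360 2.268 119.217
7 1.102 1.488 128.679
final: 128.679 4.376

Arc 1: start y=12.730, vy=10.780 → t=3.049, apex=18.653, x_land=26.191, impact vy=-19.130
  bounce: vy ← 0.81·19.130 = 15.496
Arc 2: start y=0.000, vy=15.496 → t=3.159, apex=12.238, x_land=53.328, impact vy=-15.496
  bounce: vy ← 0.81·15.496 = 12.551
Arc 3: start y=0.000, vy=12.551 → t=2.559, apex=8.029, x_land=75.309, impact vy=-12.551
  bounce: vy ← 0.81·12.551 = 10.167
Arc 4: start y=0.000, vy=10.167 → t=2.073, apex=5.268, x_land=93.113, impact vy=-10.167
  bounce: vy ← 0.81·10.167 = 8.235
Arc 5: start y=0.000, vy=8.235 → t=1.679, apex=3.456, x_land=107.535, impact vy=-8.235
  bounce: vy ← 0.81·8.235 = 6.670
Arc 6: start y=0.000, vy=6.670 → t=1.360, apex=2.268, x_land=119.217, impact vy=-6.670
  bounce: vy ← 0.81·6.670 = 5.403
Arc 7: start y=0.000, vy=5.403 → t=1.102, apex=1.488, x_land=128.679, impact vy=-5.403
  bounce: vy ← 0.81·5.403 = 4.376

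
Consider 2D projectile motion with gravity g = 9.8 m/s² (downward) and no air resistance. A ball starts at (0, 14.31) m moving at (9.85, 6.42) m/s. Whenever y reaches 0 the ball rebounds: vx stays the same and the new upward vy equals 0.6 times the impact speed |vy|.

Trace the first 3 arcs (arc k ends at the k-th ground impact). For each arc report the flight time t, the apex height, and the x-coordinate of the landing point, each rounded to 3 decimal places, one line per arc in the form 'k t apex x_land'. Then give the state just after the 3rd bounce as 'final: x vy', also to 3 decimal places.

Arc 1: start y=14.310, vy=6.420 → t=2.485, apex=16.413, x_land=24.480, impact vy=-17.936
  bounce: vy ← 0.6·17.936 = 10.761
Arc 2: start y=0.000, vy=10.761 → t=2.196, apex=5.909, x_land=46.113, impact vy=-10.761
  bounce: vy ← 0.6·10.761 = 6.457
Arc 3: start y=0.000, vy=6.457 → t=1.318, apex=2.127, x_land=59.092, impact vy=-6.457
  bounce: vy ← 0.6·6.457 = 3.874

1 2.485 16.413 24.480
2 2.196 5.909 46.113
3 1.318 2.127 59.092
final: 59.092 3.874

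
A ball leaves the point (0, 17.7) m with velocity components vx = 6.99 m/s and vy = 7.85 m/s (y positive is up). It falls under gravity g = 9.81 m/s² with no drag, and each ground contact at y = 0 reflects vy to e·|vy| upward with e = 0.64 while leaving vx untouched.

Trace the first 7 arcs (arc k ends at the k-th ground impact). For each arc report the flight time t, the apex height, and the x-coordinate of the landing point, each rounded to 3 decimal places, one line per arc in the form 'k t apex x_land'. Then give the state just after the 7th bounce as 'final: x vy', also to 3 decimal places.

Arc 1: start y=17.700, vy=7.850 → t=2.861, apex=20.841, x_land=20.002, impact vy=-20.221
  bounce: vy ← 0.64·20.221 = 12.942
Arc 2: start y=0.000, vy=12.942 → t=2.638, apex=8.536, x_land=38.445, impact vy=-12.942
  bounce: vy ← 0.64·12.942 = 8.283
Arc 3: start y=0.000, vy=8.283 → t=1.689, apex=3.497, x_land=50.248, impact vy=-8.283
  bounce: vy ← 0.64·8.283 = 5.301
Arc 4: start y=0.000, vy=5.301 → t=1.081, apex=1.432, x_land=57.802, impact vy=-5.301
  bounce: vy ← 0.64·5.301 = 3.393
Arc 5: start y=0.000, vy=3.393 → t=0.692, apex=0.587, x_land=62.637, impact vy=-3.393
  bounce: vy ← 0.64·3.393 = 2.171
Arc 6: start y=0.000, vy=2.171 → t=0.443, apex=0.240, x_land=65.731, impact vy=-2.171
  bounce: vy ← 0.64·2.171 = 1.390
Arc 7: start y=0.000, vy=1.390 → t=0.283, apex=0.098, x_land=67.711, impact vy=-1.390
  bounce: vy ← 0.64·1.390 = 0.889

1 2.861 20.841 20.002
2 2.638 8.536 38.445
3 1.689 3.497 50.248
4 1.081 1.432 57.802
5 0.692 0.587 62.637
6 0.443 0.240 65.731
7 0.283 0.098 67.711
final: 67.711 0.889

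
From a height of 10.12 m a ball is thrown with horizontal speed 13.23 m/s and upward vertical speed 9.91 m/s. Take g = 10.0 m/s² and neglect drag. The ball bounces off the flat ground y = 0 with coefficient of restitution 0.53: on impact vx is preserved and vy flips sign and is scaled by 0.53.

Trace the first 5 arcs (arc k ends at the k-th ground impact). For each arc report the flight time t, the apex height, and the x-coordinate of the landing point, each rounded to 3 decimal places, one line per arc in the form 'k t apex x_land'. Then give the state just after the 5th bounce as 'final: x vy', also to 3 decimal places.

1 2.725 15.030 36.049
2 1.838 4.222 60.364
3 0.974 1.186 73.250
4 0.516 0.333 80.080
5 0.274 0.094 83.700
final: 83.700 0.725

Arc 1: start y=10.120, vy=9.910 → t=2.725, apex=15.030, x_land=36.049, impact vy=-17.338
  bounce: vy ← 0.53·17.338 = 9.189
Arc 2: start y=0.000, vy=9.189 → t=1.838, apex=4.222, x_land=60.364, impact vy=-9.189
  bounce: vy ← 0.53·9.189 = 4.870
Arc 3: start y=0.000, vy=4.870 → t=0.974, apex=1.186, x_land=73.250, impact vy=-4.870
  bounce: vy ← 0.53·4.870 = 2.581
Arc 4: start y=0.000, vy=2.581 → t=0.516, apex=0.333, x_land=80.080, impact vy=-2.581
  bounce: vy ← 0.53·2.581 = 1.368
Arc 5: start y=0.000, vy=1.368 → t=0.274, apex=0.094, x_land=83.700, impact vy=-1.368
  bounce: vy ← 0.53·1.368 = 0.725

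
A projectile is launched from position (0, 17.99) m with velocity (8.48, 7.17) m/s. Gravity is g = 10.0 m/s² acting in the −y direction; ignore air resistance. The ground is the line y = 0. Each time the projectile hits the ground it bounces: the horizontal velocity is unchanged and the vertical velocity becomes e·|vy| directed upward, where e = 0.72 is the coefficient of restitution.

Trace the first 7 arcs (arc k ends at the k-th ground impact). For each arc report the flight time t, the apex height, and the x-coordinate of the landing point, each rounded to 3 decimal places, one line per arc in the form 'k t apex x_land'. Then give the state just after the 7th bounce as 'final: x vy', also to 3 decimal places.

Arc 1: start y=17.990, vy=7.170 → t=2.745, apex=20.560, x_land=23.276, impact vy=-20.278
  bounce: vy ← 0.72·20.278 = 14.600
Arc 2: start y=0.000, vy=14.600 → t=2.920, apex=10.659, x_land=48.038, impact vy=-14.600
  bounce: vy ← 0.72·14.600 = 10.512
Arc 3: start y=0.000, vy=10.512 → t=2.102, apex=5.525, x_land=65.867, impact vy=-10.512
  bounce: vy ← 0.72·10.512 = 7.569
Arc 4: start y=0.000, vy=7.569 → t=1.514, apex=2.864, x_land=78.704, impact vy=-7.569
  bounce: vy ← 0.72·7.569 = 5.450
Arc 5: start y=0.000, vy=5.450 → t=1.090, apex=1.485, x_land=87.946, impact vy=-5.450
  bounce: vy ← 0.72·5.450 = 3.924
Arc 6: start y=0.000, vy=3.924 → t=0.785, apex=0.770, x_land=94.601, impact vy=-3.924
  bounce: vy ← 0.72·3.924 = 2.825
Arc 7: start y=0.000, vy=2.825 → t=0.565, apex=0.399, x_land=99.392, impact vy=-2.825
  bounce: vy ← 0.72·2.825 = 2.034

1 2.745 20.560 23.276
2 2.920 10.659 48.038
3 2.102 5.525 65.867
4 1.514 2.864 78.704
5 1.090 1.485 87.946
6 0.785 0.770 94.601
7 0.565 0.399 99.392
final: 99.392 2.034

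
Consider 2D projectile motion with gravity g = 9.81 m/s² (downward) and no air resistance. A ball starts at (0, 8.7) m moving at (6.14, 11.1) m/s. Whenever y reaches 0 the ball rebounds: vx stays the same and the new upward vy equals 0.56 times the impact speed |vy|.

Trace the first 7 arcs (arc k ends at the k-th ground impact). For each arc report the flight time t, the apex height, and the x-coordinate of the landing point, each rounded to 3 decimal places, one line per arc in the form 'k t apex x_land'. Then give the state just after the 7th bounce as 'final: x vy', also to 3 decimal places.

Arc 1: start y=8.700, vy=11.100 → t=2.879, apex=14.980, x_land=17.677, impact vy=-17.144
  bounce: vy ← 0.56·17.144 = 9.600
Arc 2: start y=0.000, vy=9.600 → t=1.957, apex=4.698, x_land=29.695, impact vy=-9.600
  bounce: vy ← 0.56·9.600 = 5.376
Arc 3: start y=0.000, vy=5.376 → t=1.096, apex=1.473, x_land=36.425, impact vy=-5.376
  bounce: vy ← 0.56·5.376 = 3.011
Arc 4: start y=0.000, vy=3.011 → t=0.614, apex=0.462, x_land=40.194, impact vy=-3.011
  bounce: vy ← 0.56·3.011 = 1.686
Arc 5: start y=0.000, vy=1.686 → t=0.344, apex=0.145, x_land=42.304, impact vy=-1.686
  bounce: vy ← 0.56·1.686 = 0.944
Arc 6: start y=0.000, vy=0.944 → t=0.192, apex=0.045, x_land=43.486, impact vy=-0.944
  bounce: vy ← 0.56·0.944 = 0.529
Arc 7: start y=0.000, vy=0.529 → t=0.108, apex=0.014, x_land=44.148, impact vy=-0.529
  bounce: vy ← 0.56·0.529 = 0.296

1 2.879 14.980 17.677
2 1.957 4.698 29.695
3 1.096 1.473 36.425
4 0.614 0.462 40.194
5 0.344 0.145 42.304
6 0.192 0.045 43.486
7 0.108 0.014 44.148
final: 44.148 0.296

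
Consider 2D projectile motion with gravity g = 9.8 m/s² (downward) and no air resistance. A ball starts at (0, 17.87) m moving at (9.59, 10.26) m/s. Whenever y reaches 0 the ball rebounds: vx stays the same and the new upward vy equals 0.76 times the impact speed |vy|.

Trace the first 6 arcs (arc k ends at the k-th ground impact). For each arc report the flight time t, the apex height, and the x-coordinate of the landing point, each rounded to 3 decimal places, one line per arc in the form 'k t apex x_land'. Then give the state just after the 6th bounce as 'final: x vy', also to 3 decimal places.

1 3.225 23.241 30.926
2 3.310 13.424 62.672
3 2.516 7.754 86.799
4 1.912 4.478 105.135
5 1.453 2.587 119.071
6 1.104 1.494 129.662
final: 129.662 4.113

Arc 1: start y=17.870, vy=10.260 → t=3.225, apex=23.241, x_land=30.926, impact vy=-21.343
  bounce: vy ← 0.76·21.343 = 16.221
Arc 2: start y=0.000, vy=16.221 → t=3.310, apex=13.424, x_land=62.672, impact vy=-16.221
  bounce: vy ← 0.76·16.221 = 12.328
Arc 3: start y=0.000, vy=12.328 → t=2.516, apex=7.754, x_land=86.799, impact vy=-12.328
  bounce: vy ← 0.76·12.328 = 9.369
Arc 4: start y=0.000, vy=9.369 → t=1.912, apex=4.478, x_land=105.135, impact vy=-9.369
  bounce: vy ← 0.76·9.369 = 7.120
Arc 5: start y=0.000, vy=7.120 → t=1.453, apex=2.587, x_land=119.071, impact vy=-7.120
  bounce: vy ← 0.76·7.120 = 5.412
Arc 6: start y=0.000, vy=5.412 → t=1.104, apex=1.494, x_land=129.662, impact vy=-5.412
  bounce: vy ← 0.76·5.412 = 4.113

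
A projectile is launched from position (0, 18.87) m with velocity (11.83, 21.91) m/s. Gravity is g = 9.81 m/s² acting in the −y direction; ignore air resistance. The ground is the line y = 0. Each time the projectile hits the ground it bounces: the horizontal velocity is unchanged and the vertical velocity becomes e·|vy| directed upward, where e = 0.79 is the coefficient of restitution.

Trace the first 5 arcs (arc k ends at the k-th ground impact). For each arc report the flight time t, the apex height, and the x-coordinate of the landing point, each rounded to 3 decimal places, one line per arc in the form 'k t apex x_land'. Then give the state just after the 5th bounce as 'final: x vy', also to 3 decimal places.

1 5.206 43.337 61.585
2 4.696 27.047 117.144
3 3.710 16.880 161.036
4 2.931 10.535 195.710
5 2.316 6.575 223.103
final: 223.103 8.973

Arc 1: start y=18.870, vy=21.910 → t=5.206, apex=43.337, x_land=61.585, impact vy=-29.160
  bounce: vy ← 0.79·29.160 = 23.036
Arc 2: start y=0.000, vy=23.036 → t=4.696, apex=27.047, x_land=117.144, impact vy=-23.036
  bounce: vy ← 0.79·23.036 = 18.198
Arc 3: start y=0.000, vy=18.198 → t=3.710, apex=16.880, x_land=161.036, impact vy=-18.198
  bounce: vy ← 0.79·18.198 = 14.377
Arc 4: start y=0.000, vy=14.377 → t=2.931, apex=10.535, x_land=195.710, impact vy=-14.377
  bounce: vy ← 0.79·14.377 = 11.358
Arc 5: start y=0.000, vy=11.358 → t=2.316, apex=6.575, x_land=223.103, impact vy=-11.358
  bounce: vy ← 0.79·11.358 = 8.973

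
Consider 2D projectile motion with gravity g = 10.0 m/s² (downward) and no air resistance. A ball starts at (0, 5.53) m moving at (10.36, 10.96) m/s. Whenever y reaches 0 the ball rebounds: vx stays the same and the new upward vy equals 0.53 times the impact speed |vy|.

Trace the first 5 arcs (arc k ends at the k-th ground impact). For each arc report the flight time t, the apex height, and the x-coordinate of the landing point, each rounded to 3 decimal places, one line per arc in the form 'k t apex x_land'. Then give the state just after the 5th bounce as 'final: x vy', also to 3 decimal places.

1 2.615 11.536 27.091
2 1.610 3.240 43.771
3 0.853 0.910 52.612
4 0.452 0.256 57.298
5 0.240 0.072 59.781
final: 59.781 0.635

Arc 1: start y=5.530, vy=10.960 → t=2.615, apex=11.536, x_land=27.091, impact vy=-15.190
  bounce: vy ← 0.53·15.190 = 8.050
Arc 2: start y=0.000, vy=8.050 → t=1.610, apex=3.240, x_land=43.771, impact vy=-8.050
  bounce: vy ← 0.53·8.050 = 4.267
Arc 3: start y=0.000, vy=4.267 → t=0.853, apex=0.910, x_land=52.612, impact vy=-4.267
  bounce: vy ← 0.53·4.267 = 2.261
Arc 4: start y=0.000, vy=2.261 → t=0.452, apex=0.256, x_land=57.298, impact vy=-2.261
  bounce: vy ← 0.53·2.261 = 1.199
Arc 5: start y=0.000, vy=1.199 → t=0.240, apex=0.072, x_land=59.781, impact vy=-1.199
  bounce: vy ← 0.53·1.199 = 0.635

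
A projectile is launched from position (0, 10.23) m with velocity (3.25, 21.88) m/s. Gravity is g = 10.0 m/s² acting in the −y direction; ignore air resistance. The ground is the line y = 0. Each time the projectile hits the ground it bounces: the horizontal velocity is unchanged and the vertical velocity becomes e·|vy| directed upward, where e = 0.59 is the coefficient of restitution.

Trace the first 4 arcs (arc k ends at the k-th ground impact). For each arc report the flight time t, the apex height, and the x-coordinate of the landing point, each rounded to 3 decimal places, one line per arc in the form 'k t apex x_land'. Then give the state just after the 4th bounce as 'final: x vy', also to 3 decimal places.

Arc 1: start y=10.230, vy=21.880 → t=4.802, apex=34.167, x_land=15.607, impact vy=-26.141
  bounce: vy ← 0.59·26.141 = 15.423
Arc 2: start y=0.000, vy=15.423 → t=3.085, apex=11.893, x_land=25.632, impact vy=-15.423
  bounce: vy ← 0.59·15.423 = 9.100
Arc 3: start y=0.000, vy=9.100 → t=1.820, apex=4.140, x_land=31.546, impact vy=-9.100
  bounce: vy ← 0.59·9.100 = 5.369
Arc 4: start y=0.000, vy=5.369 → t=1.074, apex=1.441, x_land=35.036, impact vy=-5.369
  bounce: vy ← 0.59·5.369 = 3.168

1 4.802 34.167 15.607
2 3.085 11.893 25.632
3 1.820 4.140 31.546
4 1.074 1.441 35.036
final: 35.036 3.168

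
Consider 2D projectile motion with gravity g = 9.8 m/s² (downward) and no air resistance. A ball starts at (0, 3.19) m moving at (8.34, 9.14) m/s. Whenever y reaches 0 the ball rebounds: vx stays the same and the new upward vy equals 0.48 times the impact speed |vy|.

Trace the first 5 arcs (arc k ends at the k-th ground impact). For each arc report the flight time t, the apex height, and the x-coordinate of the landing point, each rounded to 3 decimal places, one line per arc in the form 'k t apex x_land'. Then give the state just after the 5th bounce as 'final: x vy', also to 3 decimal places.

1 2.166 7.452 18.063
2 1.184 1.717 27.937
3 0.568 0.396 32.677
4 0.273 0.091 34.952
5 0.131 0.021 36.044
final: 36.044 0.308

Arc 1: start y=3.190, vy=9.140 → t=2.166, apex=7.452, x_land=18.063, impact vy=-12.086
  bounce: vy ← 0.48·12.086 = 5.801
Arc 2: start y=0.000, vy=5.801 → t=1.184, apex=1.717, x_land=27.937, impact vy=-5.801
  bounce: vy ← 0.48·5.801 = 2.785
Arc 3: start y=0.000, vy=2.785 → t=0.568, apex=0.396, x_land=32.677, impact vy=-2.785
  bounce: vy ← 0.48·2.785 = 1.337
Arc 4: start y=0.000, vy=1.337 → t=0.273, apex=0.091, x_land=34.952, impact vy=-1.337
  bounce: vy ← 0.48·1.337 = 0.642
Arc 5: start y=0.000, vy=0.642 → t=0.131, apex=0.021, x_land=36.044, impact vy=-0.642
  bounce: vy ← 0.48·0.642 = 0.308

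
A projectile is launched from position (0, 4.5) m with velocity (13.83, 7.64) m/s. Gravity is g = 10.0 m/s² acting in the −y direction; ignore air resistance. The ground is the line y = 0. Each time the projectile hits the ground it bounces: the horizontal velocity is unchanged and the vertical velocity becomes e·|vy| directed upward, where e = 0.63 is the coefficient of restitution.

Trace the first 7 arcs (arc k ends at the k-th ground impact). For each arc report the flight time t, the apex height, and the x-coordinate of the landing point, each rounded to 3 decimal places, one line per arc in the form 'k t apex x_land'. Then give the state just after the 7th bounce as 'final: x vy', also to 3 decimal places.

Arc 1: start y=4.500, vy=7.640 → t=1.982, apex=7.418, x_land=27.412, impact vy=-12.181
  bounce: vy ← 0.63·12.181 = 7.674
Arc 2: start y=0.000, vy=7.674 → t=1.535, apex=2.944, x_land=48.638, impact vy=-7.674
  bounce: vy ← 0.63·7.674 = 4.835
Arc 3: start y=0.000, vy=4.835 → t=0.967, apex=1.169, x_land=62.010, impact vy=-4.835
  bounce: vy ← 0.63·4.835 = 3.046
Arc 4: start y=0.000, vy=3.046 → t=0.609, apex=0.464, x_land=70.435, impact vy=-3.046
  bounce: vy ← 0.63·3.046 = 1.919
Arc 5: start y=0.000, vy=1.919 → t=0.384, apex=0.184, x_land=75.742, impact vy=-1.919
  bounce: vy ← 0.63·1.919 = 1.209
Arc 6: start y=0.000, vy=1.209 → t=0.242, apex=0.073, x_land=79.086, impact vy=-1.209
  bounce: vy ← 0.63·1.209 = 0.762
Arc 7: start y=0.000, vy=0.762 → t=0.152, apex=0.029, x_land=81.192, impact vy=-0.762
  bounce: vy ← 0.63·0.762 = 0.480

1 1.982 7.418 27.412
2 1.535 2.944 48.638
3 0.967 1.169 62.010
4 0.609 0.464 70.435
5 0.384 0.184 75.742
6 0.242 0.073 79.086
7 0.152 0.029 81.192
final: 81.192 0.480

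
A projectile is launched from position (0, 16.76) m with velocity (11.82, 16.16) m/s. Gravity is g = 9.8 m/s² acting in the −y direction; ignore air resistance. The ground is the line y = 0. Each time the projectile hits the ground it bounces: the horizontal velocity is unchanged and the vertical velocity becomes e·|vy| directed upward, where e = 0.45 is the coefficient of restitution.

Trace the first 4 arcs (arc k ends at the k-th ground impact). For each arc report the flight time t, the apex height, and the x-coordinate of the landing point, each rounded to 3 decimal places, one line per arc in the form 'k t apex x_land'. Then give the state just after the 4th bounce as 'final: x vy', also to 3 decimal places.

Arc 1: start y=16.760, vy=16.160 → t=4.127, apex=30.084, x_land=48.779, impact vy=-24.283
  bounce: vy ← 0.45·24.283 = 10.927
Arc 2: start y=0.000, vy=10.927 → t=2.230, apex=6.092, x_land=75.138, impact vy=-10.927
  bounce: vy ← 0.45·10.927 = 4.917
Arc 3: start y=0.000, vy=4.917 → t=1.004, apex=1.234, x_land=86.999, impact vy=-4.917
  bounce: vy ← 0.45·4.917 = 2.213
Arc 4: start y=0.000, vy=2.213 → t=0.452, apex=0.250, x_land=92.337, impact vy=-2.213
  bounce: vy ← 0.45·2.213 = 0.996

1 4.127 30.084 48.779
2 2.230 6.092 75.138
3 1.004 1.234 86.999
4 0.452 0.250 92.337
final: 92.337 0.996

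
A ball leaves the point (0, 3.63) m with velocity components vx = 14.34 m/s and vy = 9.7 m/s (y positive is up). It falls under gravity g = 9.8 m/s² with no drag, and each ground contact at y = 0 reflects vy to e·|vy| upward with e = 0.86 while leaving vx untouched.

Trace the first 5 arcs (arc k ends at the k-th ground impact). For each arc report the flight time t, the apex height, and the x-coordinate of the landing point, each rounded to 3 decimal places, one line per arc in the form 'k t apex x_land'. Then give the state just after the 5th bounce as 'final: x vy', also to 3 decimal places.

Arc 1: start y=3.630, vy=9.700 → t=2.301, apex=8.431, x_land=33.003, impact vy=-12.854
  bounce: vy ← 0.86·12.854 = 11.055
Arc 2: start y=0.000, vy=11.055 → t=2.256, apex=6.235, x_land=65.356, impact vy=-11.055
  bounce: vy ← 0.86·11.055 = 9.507
Arc 3: start y=0.000, vy=9.507 → t=1.940, apex=4.612, x_land=93.179, impact vy=-9.507
  bounce: vy ← 0.86·9.507 = 8.176
Arc 4: start y=0.000, vy=8.176 → t=1.669, apex=3.411, x_land=117.107, impact vy=-8.176
  bounce: vy ← 0.86·8.176 = 7.032
Arc 5: start y=0.000, vy=7.032 → t=1.435, apex=2.523, x_land=137.684, impact vy=-7.032
  bounce: vy ← 0.86·7.032 = 6.047

1 2.301 8.431 33.003
2 2.256 6.235 65.356
3 1.940 4.612 93.179
4 1.669 3.411 117.107
5 1.435 2.523 137.684
final: 137.684 6.047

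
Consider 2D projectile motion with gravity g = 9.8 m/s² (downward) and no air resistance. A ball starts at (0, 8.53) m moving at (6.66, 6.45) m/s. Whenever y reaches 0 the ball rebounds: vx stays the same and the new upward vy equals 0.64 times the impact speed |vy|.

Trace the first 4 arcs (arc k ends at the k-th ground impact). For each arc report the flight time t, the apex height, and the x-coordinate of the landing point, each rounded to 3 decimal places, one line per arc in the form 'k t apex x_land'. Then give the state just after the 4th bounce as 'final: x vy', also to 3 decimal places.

Arc 1: start y=8.530, vy=6.450 → t=2.133, apex=10.653, x_land=14.203, impact vy=-14.450
  bounce: vy ← 0.64·14.450 = 9.248
Arc 2: start y=0.000, vy=9.248 → t=1.887, apex=4.363, x_land=26.773, impact vy=-9.248
  bounce: vy ← 0.64·9.248 = 5.919
Arc 3: start y=0.000, vy=5.919 → t=1.208, apex=1.787, x_land=34.817, impact vy=-5.919
  bounce: vy ← 0.64·5.919 = 3.788
Arc 4: start y=0.000, vy=3.788 → t=0.773, apex=0.732, x_land=39.965, impact vy=-3.788
  bounce: vy ← 0.64·3.788 = 2.424

1 2.133 10.653 14.203
2 1.887 4.363 26.773
3 1.208 1.787 34.817
4 0.773 0.732 39.965
final: 39.965 2.424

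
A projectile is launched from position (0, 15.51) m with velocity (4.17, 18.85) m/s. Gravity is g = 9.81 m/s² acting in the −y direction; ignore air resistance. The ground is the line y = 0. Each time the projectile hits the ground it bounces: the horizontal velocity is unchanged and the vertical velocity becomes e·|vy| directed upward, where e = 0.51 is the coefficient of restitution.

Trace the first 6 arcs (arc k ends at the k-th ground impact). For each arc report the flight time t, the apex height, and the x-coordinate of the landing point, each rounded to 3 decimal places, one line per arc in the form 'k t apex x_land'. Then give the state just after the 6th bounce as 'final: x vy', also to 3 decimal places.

Arc 1: start y=15.510, vy=18.850 → t=4.540, apex=33.620, x_land=18.930, impact vy=-25.683
  bounce: vy ← 0.51·25.683 = 13.098
Arc 2: start y=0.000, vy=13.098 → t=2.670, apex=8.745, x_land=30.066, impact vy=-13.098
  bounce: vy ← 0.51·13.098 = 6.680
Arc 3: start y=0.000, vy=6.680 → t=1.362, apex=2.274, x_land=35.745, impact vy=-6.680
  bounce: vy ← 0.51·6.680 = 3.407
Arc 4: start y=0.000, vy=3.407 → t=0.695, apex=0.592, x_land=38.641, impact vy=-3.407
  bounce: vy ← 0.51·3.407 = 1.738
Arc 5: start y=0.000, vy=1.738 → t=0.354, apex=0.154, x_land=40.118, impact vy=-1.738
  bounce: vy ← 0.51·1.738 = 0.886
Arc 6: start y=0.000, vy=0.886 → t=0.181, apex=0.040, x_land=40.872, impact vy=-0.886
  bounce: vy ← 0.51·0.886 = 0.452

1 4.540 33.620 18.930
2 2.670 8.745 30.066
3 1.362 2.274 35.745
4 0.695 0.592 38.641
5 0.354 0.154 40.118
6 0.181 0.040 40.872
final: 40.872 0.452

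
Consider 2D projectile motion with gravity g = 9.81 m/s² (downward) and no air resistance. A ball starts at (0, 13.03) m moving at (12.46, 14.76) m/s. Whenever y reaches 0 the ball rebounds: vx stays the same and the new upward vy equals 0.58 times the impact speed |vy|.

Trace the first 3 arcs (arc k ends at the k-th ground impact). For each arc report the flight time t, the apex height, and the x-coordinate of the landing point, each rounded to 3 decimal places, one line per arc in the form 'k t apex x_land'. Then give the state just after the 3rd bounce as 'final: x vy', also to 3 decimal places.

1 3.723 24.134 46.385
2 2.573 8.119 78.446
3 1.492 2.731 97.041
final: 97.041 4.246

Arc 1: start y=13.030, vy=14.760 → t=3.723, apex=24.134, x_land=46.385, impact vy=-21.760
  bounce: vy ← 0.58·21.760 = 12.621
Arc 2: start y=0.000, vy=12.621 → t=2.573, apex=8.119, x_land=78.446, impact vy=-12.621
  bounce: vy ← 0.58·12.621 = 7.320
Arc 3: start y=0.000, vy=7.320 → t=1.492, apex=2.731, x_land=97.041, impact vy=-7.320
  bounce: vy ← 0.58·7.320 = 4.246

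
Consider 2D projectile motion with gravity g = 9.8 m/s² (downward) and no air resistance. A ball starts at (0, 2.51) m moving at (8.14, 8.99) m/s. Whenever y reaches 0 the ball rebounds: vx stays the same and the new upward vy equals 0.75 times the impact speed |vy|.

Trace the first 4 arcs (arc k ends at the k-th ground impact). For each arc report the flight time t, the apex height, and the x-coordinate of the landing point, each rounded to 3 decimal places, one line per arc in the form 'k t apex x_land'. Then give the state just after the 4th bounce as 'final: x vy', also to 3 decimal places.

Arc 1: start y=2.510, vy=8.990 → t=2.081, apex=6.633, x_land=16.938, impact vy=-11.402
  bounce: vy ← 0.75·11.402 = 8.552
Arc 2: start y=0.000, vy=8.552 → t=1.745, apex=3.731, x_land=31.145, impact vy=-8.552
  bounce: vy ← 0.75·8.552 = 6.414
Arc 3: start y=0.000, vy=6.414 → t=1.309, apex=2.099, x_land=41.800, impact vy=-6.414
  bounce: vy ← 0.75·6.414 = 4.810
Arc 4: start y=0.000, vy=4.810 → t=0.982, apex=1.181, x_land=49.791, impact vy=-4.810
  bounce: vy ← 0.75·4.810 = 3.608

1 2.081 6.633 16.938
2 1.745 3.731 31.145
3 1.309 2.099 41.800
4 0.982 1.181 49.791
final: 49.791 3.608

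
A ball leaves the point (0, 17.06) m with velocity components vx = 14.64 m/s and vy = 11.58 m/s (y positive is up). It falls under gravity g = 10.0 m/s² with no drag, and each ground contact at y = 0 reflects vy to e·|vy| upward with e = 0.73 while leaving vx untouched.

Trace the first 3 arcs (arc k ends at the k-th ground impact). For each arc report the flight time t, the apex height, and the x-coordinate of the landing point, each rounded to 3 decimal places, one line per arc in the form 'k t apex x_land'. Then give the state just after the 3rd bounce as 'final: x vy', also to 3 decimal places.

Arc 1: start y=17.060, vy=11.580 → t=3.338, apex=23.765, x_land=48.870, impact vy=-21.801
  bounce: vy ← 0.73·21.801 = 15.915
Arc 2: start y=0.000, vy=15.915 → t=3.183, apex=12.664, x_land=95.469, impact vy=-15.915
  bounce: vy ← 0.73·15.915 = 11.618
Arc 3: start y=0.000, vy=11.618 → t=2.324, apex=6.749, x_land=129.486, impact vy=-11.618
  bounce: vy ← 0.73·11.618 = 8.481

1 3.338 23.765 48.870
2 3.183 12.664 95.469
3 2.324 6.749 129.486
final: 129.486 8.481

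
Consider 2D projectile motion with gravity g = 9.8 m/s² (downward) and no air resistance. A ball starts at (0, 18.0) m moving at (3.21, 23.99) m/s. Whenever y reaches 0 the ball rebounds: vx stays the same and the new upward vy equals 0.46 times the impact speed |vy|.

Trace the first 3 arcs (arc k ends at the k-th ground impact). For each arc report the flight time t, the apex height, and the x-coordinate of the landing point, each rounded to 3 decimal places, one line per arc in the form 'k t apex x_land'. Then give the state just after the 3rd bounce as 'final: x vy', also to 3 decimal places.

1 5.557 47.363 17.838
2 2.860 10.022 27.019
3 1.316 2.121 31.243
final: 31.243 2.966

Arc 1: start y=18.000, vy=23.990 → t=5.557, apex=47.363, x_land=17.838, impact vy=-30.468
  bounce: vy ← 0.46·30.468 = 14.015
Arc 2: start y=0.000, vy=14.015 → t=2.860, apex=10.022, x_land=27.019, impact vy=-14.015
  bounce: vy ← 0.46·14.015 = 6.447
Arc 3: start y=0.000, vy=6.447 → t=1.316, apex=2.121, x_land=31.243, impact vy=-6.447
  bounce: vy ← 0.46·6.447 = 2.966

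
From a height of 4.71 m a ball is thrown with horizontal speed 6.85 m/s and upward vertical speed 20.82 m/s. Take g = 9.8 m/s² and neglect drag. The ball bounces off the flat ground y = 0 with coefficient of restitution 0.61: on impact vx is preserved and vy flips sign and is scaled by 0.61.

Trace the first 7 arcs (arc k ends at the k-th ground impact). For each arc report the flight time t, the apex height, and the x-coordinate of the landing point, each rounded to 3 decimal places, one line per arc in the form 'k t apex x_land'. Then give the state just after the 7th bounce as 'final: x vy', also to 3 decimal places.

1 4.464 26.826 30.580
2 2.855 9.982 50.134
3 1.741 3.714 62.062
4 1.062 1.382 69.338
5 0.648 0.514 73.776
6 0.395 0.191 76.484
7 0.241 0.071 78.135
final: 78.135 0.721

Arc 1: start y=4.710, vy=20.820 → t=4.464, apex=26.826, x_land=30.580, impact vy=-22.930
  bounce: vy ← 0.61·22.930 = 13.987
Arc 2: start y=0.000, vy=13.987 → t=2.855, apex=9.982, x_land=50.134, impact vy=-13.987
  bounce: vy ← 0.61·13.987 = 8.532
Arc 3: start y=0.000, vy=8.532 → t=1.741, apex=3.714, x_land=62.062, impact vy=-8.532
  bounce: vy ← 0.61·8.532 = 5.205
Arc 4: start y=0.000, vy=5.205 → t=1.062, apex=1.382, x_land=69.338, impact vy=-5.205
  bounce: vy ← 0.61·5.205 = 3.175
Arc 5: start y=0.000, vy=3.175 → t=0.648, apex=0.514, x_land=73.776, impact vy=-3.175
  bounce: vy ← 0.61·3.175 = 1.937
Arc 6: start y=0.000, vy=1.937 → t=0.395, apex=0.191, x_land=76.484, impact vy=-1.937
  bounce: vy ← 0.61·1.937 = 1.181
Arc 7: start y=0.000, vy=1.181 → t=0.241, apex=0.071, x_land=78.135, impact vy=-1.181
  bounce: vy ← 0.61·1.181 = 0.721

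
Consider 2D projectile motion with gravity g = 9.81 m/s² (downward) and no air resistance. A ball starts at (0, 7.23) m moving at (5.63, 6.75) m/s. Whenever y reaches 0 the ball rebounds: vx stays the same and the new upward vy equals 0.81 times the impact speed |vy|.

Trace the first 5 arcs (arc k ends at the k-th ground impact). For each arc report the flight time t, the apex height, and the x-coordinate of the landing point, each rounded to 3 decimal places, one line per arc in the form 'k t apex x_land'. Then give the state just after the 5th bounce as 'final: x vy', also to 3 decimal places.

1 2.084 9.552 11.731
2 2.261 6.267 24.458
3 1.831 4.112 34.768
4 1.483 2.698 43.119
5 1.201 1.770 49.883
final: 49.883 4.773

Arc 1: start y=7.230, vy=6.750 → t=2.084, apex=9.552, x_land=11.731, impact vy=-13.690
  bounce: vy ← 0.81·13.690 = 11.089
Arc 2: start y=0.000, vy=11.089 → t=2.261, apex=6.267, x_land=24.458, impact vy=-11.089
  bounce: vy ← 0.81·11.089 = 8.982
Arc 3: start y=0.000, vy=8.982 → t=1.831, apex=4.112, x_land=34.768, impact vy=-8.982
  bounce: vy ← 0.81·8.982 = 7.275
Arc 4: start y=0.000, vy=7.275 → t=1.483, apex=2.698, x_land=43.119, impact vy=-7.275
  bounce: vy ← 0.81·7.275 = 5.893
Arc 5: start y=0.000, vy=5.893 → t=1.201, apex=1.770, x_land=49.883, impact vy=-5.893
  bounce: vy ← 0.81·5.893 = 4.773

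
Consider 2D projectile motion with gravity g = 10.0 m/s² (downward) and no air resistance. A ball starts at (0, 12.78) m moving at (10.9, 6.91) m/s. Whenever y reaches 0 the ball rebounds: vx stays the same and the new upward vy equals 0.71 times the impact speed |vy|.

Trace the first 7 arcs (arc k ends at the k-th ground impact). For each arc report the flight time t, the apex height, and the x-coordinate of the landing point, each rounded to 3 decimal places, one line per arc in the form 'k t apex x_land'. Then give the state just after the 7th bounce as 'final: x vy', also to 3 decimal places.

1 2.433 15.167 26.516
2 2.473 7.646 53.474
3 1.756 3.854 72.614
4 1.247 1.943 86.204
5 0.885 0.979 95.852
6 0.628 0.494 102.703
7 0.446 0.249 107.566
final: 107.566 1.584

Arc 1: start y=12.780, vy=6.910 → t=2.433, apex=15.167, x_land=26.516, impact vy=-17.417
  bounce: vy ← 0.71·17.417 = 12.366
Arc 2: start y=0.000, vy=12.366 → t=2.473, apex=7.646, x_land=53.474, impact vy=-12.366
  bounce: vy ← 0.71·12.366 = 8.780
Arc 3: start y=0.000, vy=8.780 → t=1.756, apex=3.854, x_land=72.614, impact vy=-8.780
  bounce: vy ← 0.71·8.780 = 6.234
Arc 4: start y=0.000, vy=6.234 → t=1.247, apex=1.943, x_land=86.204, impact vy=-6.234
  bounce: vy ← 0.71·6.234 = 4.426
Arc 5: start y=0.000, vy=4.426 → t=0.885, apex=0.979, x_land=95.852, impact vy=-4.426
  bounce: vy ← 0.71·4.426 = 3.142
Arc 6: start y=0.000, vy=3.142 → t=0.628, apex=0.494, x_land=102.703, impact vy=-3.142
  bounce: vy ← 0.71·3.142 = 2.231
Arc 7: start y=0.000, vy=2.231 → t=0.446, apex=0.249, x_land=107.566, impact vy=-2.231
  bounce: vy ← 0.71·2.231 = 1.584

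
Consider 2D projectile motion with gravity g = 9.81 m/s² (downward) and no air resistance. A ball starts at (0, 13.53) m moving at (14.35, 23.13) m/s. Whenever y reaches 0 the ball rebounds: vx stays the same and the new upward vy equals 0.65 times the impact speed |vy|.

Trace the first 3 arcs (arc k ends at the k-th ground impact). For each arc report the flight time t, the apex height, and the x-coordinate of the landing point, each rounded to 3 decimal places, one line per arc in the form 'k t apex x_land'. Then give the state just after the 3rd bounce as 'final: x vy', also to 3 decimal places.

1 5.242 40.798 75.220
2 3.749 17.237 129.022
3 2.437 7.283 163.993
final: 163.993 7.770

Arc 1: start y=13.530, vy=23.130 → t=5.242, apex=40.798, x_land=75.220, impact vy=-28.292
  bounce: vy ← 0.65·28.292 = 18.390
Arc 2: start y=0.000, vy=18.390 → t=3.749, apex=17.237, x_land=129.022, impact vy=-18.390
  bounce: vy ← 0.65·18.390 = 11.954
Arc 3: start y=0.000, vy=11.954 → t=2.437, apex=7.283, x_land=163.993, impact vy=-11.954
  bounce: vy ← 0.65·11.954 = 7.770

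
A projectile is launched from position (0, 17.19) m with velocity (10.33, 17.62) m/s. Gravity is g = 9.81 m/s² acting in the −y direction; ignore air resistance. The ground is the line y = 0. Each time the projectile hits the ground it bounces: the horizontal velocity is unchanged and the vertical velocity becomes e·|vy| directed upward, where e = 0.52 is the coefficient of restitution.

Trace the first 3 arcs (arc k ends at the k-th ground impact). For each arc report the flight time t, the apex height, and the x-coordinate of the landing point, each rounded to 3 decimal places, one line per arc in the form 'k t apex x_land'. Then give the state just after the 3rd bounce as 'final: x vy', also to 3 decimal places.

Arc 1: start y=17.190, vy=17.620 → t=4.390, apex=33.014, x_land=45.354, impact vy=-25.451
  bounce: vy ← 0.52·25.451 = 13.234
Arc 2: start y=0.000, vy=13.234 → t=2.698, apex=8.927, x_land=73.225, impact vy=-13.234
  bounce: vy ← 0.52·13.234 = 6.882
Arc 3: start y=0.000, vy=6.882 → t=1.403, apex=2.414, x_land=87.719, impact vy=-6.882
  bounce: vy ← 0.52·6.882 = 3.579

1 4.390 33.014 45.354
2 2.698 8.927 73.225
3 1.403 2.414 87.719
final: 87.719 3.579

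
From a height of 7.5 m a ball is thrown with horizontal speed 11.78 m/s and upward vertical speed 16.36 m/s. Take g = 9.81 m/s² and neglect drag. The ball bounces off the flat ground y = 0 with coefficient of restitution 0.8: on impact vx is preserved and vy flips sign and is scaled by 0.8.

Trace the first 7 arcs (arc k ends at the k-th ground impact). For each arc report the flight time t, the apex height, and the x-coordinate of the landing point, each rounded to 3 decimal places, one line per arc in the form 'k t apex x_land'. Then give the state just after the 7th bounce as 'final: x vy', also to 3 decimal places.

Arc 1: start y=7.500, vy=16.360 → t=3.744, apex=21.142, x_land=44.102, impact vy=-20.367
  bounce: vy ← 0.8·20.367 = 16.293
Arc 2: start y=0.000, vy=16.293 → t=3.322, apex=13.531, x_land=83.232, impact vy=-16.293
  bounce: vy ← 0.8·16.293 = 13.035
Arc 3: start y=0.000, vy=13.035 → t=2.657, apex=8.660, x_land=114.537, impact vy=-13.035
  bounce: vy ← 0.8·13.035 = 10.428
Arc 4: start y=0.000, vy=10.428 → t=2.126, apex=5.542, x_land=139.580, impact vy=-10.428
  bounce: vy ← 0.8·10.428 = 8.342
Arc 5: start y=0.000, vy=8.342 → t=1.701, apex=3.547, x_land=159.615, impact vy=-8.342
  bounce: vy ← 0.8·8.342 = 6.674
Arc 6: start y=0.000, vy=6.674 → t=1.361, apex=2.270, x_land=175.643, impact vy=-6.674
  bounce: vy ← 0.8·6.674 = 5.339
Arc 7: start y=0.000, vy=5.339 → t=1.088, apex=1.453, x_land=188.465, impact vy=-5.339
  bounce: vy ← 0.8·5.339 = 4.271

1 3.744 21.142 44.102
2 3.322 13.531 83.232
3 2.657 8.660 114.537
4 2.126 5.542 139.580
5 1.701 3.547 159.615
6 1.361 2.270 175.643
7 1.088 1.453 188.465
final: 188.465 4.271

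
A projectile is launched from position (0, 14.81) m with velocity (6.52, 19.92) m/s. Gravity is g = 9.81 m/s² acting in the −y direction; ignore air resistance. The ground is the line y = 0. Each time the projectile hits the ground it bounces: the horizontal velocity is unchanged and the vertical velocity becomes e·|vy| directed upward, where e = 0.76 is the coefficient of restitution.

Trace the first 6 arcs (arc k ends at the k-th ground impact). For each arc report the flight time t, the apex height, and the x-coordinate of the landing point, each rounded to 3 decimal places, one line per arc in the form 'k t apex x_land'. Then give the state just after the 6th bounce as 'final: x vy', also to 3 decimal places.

1 4.703 35.035 30.665
2 4.062 20.236 57.151
3 3.087 11.688 77.280
4 2.346 6.751 92.579
5 1.783 3.899 104.206
6 1.355 2.252 113.042
final: 113.042 5.052

Arc 1: start y=14.810, vy=19.920 → t=4.703, apex=35.035, x_land=30.665, impact vy=-26.218
  bounce: vy ← 0.76·26.218 = 19.926
Arc 2: start y=0.000, vy=19.926 → t=4.062, apex=20.236, x_land=57.151, impact vy=-19.926
  bounce: vy ← 0.76·19.926 = 15.143
Arc 3: start y=0.000, vy=15.143 → t=3.087, apex=11.688, x_land=77.280, impact vy=-15.143
  bounce: vy ← 0.76·15.143 = 11.509
Arc 4: start y=0.000, vy=11.509 → t=2.346, apex=6.751, x_land=92.579, impact vy=-11.509
  bounce: vy ← 0.76·11.509 = 8.747
Arc 5: start y=0.000, vy=8.747 → t=1.783, apex=3.899, x_land=104.206, impact vy=-8.747
  bounce: vy ← 0.76·8.747 = 6.648
Arc 6: start y=0.000, vy=6.648 → t=1.355, apex=2.252, x_land=113.042, impact vy=-6.648
  bounce: vy ← 0.76·6.648 = 5.052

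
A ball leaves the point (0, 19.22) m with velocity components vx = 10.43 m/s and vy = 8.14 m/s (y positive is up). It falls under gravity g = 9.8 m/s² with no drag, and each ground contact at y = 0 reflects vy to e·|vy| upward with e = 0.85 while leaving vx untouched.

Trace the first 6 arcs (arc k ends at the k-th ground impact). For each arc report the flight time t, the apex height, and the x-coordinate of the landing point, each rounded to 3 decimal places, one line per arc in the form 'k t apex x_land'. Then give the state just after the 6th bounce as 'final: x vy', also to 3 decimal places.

1 2.978 22.601 31.063
2 3.651 16.329 69.143
3 3.103 11.798 101.511
4 2.638 8.524 129.024
5 2.242 6.158 152.409
6 1.906 4.449 172.287
final: 172.287 7.938

Arc 1: start y=19.220, vy=8.140 → t=2.978, apex=22.601, x_land=31.063, impact vy=-21.047
  bounce: vy ← 0.85·21.047 = 17.890
Arc 2: start y=0.000, vy=17.890 → t=3.651, apex=16.329, x_land=69.143, impact vy=-17.890
  bounce: vy ← 0.85·17.890 = 15.206
Arc 3: start y=0.000, vy=15.206 → t=3.103, apex=11.798, x_land=101.511, impact vy=-15.206
  bounce: vy ← 0.85·15.206 = 12.925
Arc 4: start y=0.000, vy=12.925 → t=2.638, apex=8.524, x_land=129.024, impact vy=-12.925
  bounce: vy ← 0.85·12.925 = 10.987
Arc 5: start y=0.000, vy=10.987 → t=2.242, apex=6.158, x_land=152.409, impact vy=-10.987
  bounce: vy ← 0.85·10.987 = 9.339
Arc 6: start y=0.000, vy=9.339 → t=1.906, apex=4.449, x_land=172.287, impact vy=-9.339
  bounce: vy ← 0.85·9.339 = 7.938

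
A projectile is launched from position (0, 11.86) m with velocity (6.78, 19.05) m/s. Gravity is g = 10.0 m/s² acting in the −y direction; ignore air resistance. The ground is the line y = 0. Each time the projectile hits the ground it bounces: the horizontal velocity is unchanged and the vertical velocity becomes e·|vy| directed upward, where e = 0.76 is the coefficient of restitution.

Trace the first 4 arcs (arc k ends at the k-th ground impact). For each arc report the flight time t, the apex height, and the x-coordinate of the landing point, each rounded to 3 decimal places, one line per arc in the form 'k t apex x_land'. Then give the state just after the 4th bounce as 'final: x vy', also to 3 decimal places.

Arc 1: start y=11.860, vy=19.050 → t=4.355, apex=30.005, x_land=29.525, impact vy=-24.497
  bounce: vy ← 0.76·24.497 = 18.618
Arc 2: start y=0.000, vy=18.618 → t=3.724, apex=17.331, x_land=54.770, impact vy=-18.618
  bounce: vy ← 0.76·18.618 = 14.149
Arc 3: start y=0.000, vy=14.149 → t=2.830, apex=10.010, x_land=73.957, impact vy=-14.149
  bounce: vy ← 0.76·14.149 = 10.754
Arc 4: start y=0.000, vy=10.754 → t=2.151, apex=5.782, x_land=88.539, impact vy=-10.754
  bounce: vy ← 0.76·10.754 = 8.173

1 4.355 30.005 29.525
2 3.724 17.331 54.770
3 2.830 10.010 73.957
4 2.151 5.782 88.539
final: 88.539 8.173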